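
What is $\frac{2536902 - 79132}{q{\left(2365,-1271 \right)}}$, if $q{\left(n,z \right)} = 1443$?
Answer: $\frac{2457770}{1443} \approx 1703.2$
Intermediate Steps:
$\frac{2536902 - 79132}{q{\left(2365,-1271 \right)}} = \frac{2536902 - 79132}{1443} = \left(2536902 - 79132\right) \frac{1}{1443} = 2457770 \cdot \frac{1}{1443} = \frac{2457770}{1443}$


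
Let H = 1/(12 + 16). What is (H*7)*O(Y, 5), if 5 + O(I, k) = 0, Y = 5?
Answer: -5/4 ≈ -1.2500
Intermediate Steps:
H = 1/28 ≈ 0.035714
O(I, k) = -5 (O(I, k) = -5 + 0 = -5)
(H*7)*O(Y, 5) = ((1/28)*7)*(-5) = (1/4)*(-5) = -5/4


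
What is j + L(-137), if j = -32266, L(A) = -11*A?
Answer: -30759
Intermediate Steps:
j + L(-137) = -32266 - 11*(-137) = -32266 + 1507 = -30759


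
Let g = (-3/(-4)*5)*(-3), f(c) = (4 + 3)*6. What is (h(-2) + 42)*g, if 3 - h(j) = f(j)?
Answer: -135/4 ≈ -33.750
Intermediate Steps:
f(c) = 42 (f(c) = 7*6 = 42)
h(j) = -39 (h(j) = 3 - 1*42 = 3 - 42 = -39)
g = -45/4 (g = (-3*(-¼)*5)*(-3) = ((¾)*5)*(-3) = (15/4)*(-3) = -45/4 ≈ -11.250)
(h(-2) + 42)*g = (-39 + 42)*(-45/4) = 3*(-45/4) = -135/4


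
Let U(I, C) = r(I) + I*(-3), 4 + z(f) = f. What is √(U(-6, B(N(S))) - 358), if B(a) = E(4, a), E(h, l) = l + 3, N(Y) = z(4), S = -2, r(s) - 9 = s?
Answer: I*√337 ≈ 18.358*I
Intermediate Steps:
r(s) = 9 + s
z(f) = -4 + f
N(Y) = 0 (N(Y) = -4 + 4 = 0)
E(h, l) = 3 + l
B(a) = 3 + a
U(I, C) = 9 - 2*I (U(I, C) = (9 + I) + I*(-3) = (9 + I) - 3*I = 9 - 2*I)
√(U(-6, B(N(S))) - 358) = √((9 - 2*(-6)) - 358) = √((9 + 12) - 358) = √(21 - 358) = √(-337) = I*√337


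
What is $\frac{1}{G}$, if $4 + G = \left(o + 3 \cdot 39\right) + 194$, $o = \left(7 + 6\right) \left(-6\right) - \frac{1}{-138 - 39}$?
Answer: $\frac{177}{40534} \approx 0.0043667$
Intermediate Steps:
$o = - \frac{13805}{177}$ ($o = 13 \left(-6\right) - \frac{1}{-177} = -78 - - \frac{1}{177} = -78 + \frac{1}{177} = - \frac{13805}{177} \approx -77.994$)
$G = \frac{40534}{177}$ ($G = -4 + \left(\left(- \frac{13805}{177} + 3 \cdot 39\right) + 194\right) = -4 + \left(\left(- \frac{13805}{177} + 117\right) + 194\right) = -4 + \left(\frac{6904}{177} + 194\right) = -4 + \frac{41242}{177} = \frac{40534}{177} \approx 229.01$)
$\frac{1}{G} = \frac{1}{\frac{40534}{177}} = \frac{177}{40534}$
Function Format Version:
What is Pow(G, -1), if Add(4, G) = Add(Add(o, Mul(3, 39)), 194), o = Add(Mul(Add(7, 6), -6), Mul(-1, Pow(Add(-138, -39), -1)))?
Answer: Rational(177, 40534) ≈ 0.0043667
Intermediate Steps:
o = Rational(-13805, 177) (o = Add(Mul(13, -6), Mul(-1, Pow(-177, -1))) = Add(-78, Mul(-1, Rational(-1, 177))) = Add(-78, Rational(1, 177)) = Rational(-13805, 177) ≈ -77.994)
G = Rational(40534, 177) (G = Add(-4, Add(Add(Rational(-13805, 177), Mul(3, 39)), 194)) = Add(-4, Add(Add(Rational(-13805, 177), 117), 194)) = Add(-4, Add(Rational(6904, 177), 194)) = Add(-4, Rational(41242, 177)) = Rational(40534, 177) ≈ 229.01)
Pow(G, -1) = Pow(Rational(40534, 177), -1) = Rational(177, 40534)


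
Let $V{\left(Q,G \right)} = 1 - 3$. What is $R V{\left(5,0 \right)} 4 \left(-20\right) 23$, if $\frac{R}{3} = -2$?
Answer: $-22080$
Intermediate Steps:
$R = -6$ ($R = 3 \left(-2\right) = -6$)
$V{\left(Q,G \right)} = -2$
$R V{\left(5,0 \right)} 4 \left(-20\right) 23 = \left(-6\right) \left(-2\right) 4 \left(-20\right) 23 = 12 \cdot 4 \left(-20\right) 23 = 48 \left(-20\right) 23 = \left(-960\right) 23 = -22080$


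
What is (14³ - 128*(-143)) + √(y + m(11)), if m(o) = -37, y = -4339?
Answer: 21048 + 2*I*√1094 ≈ 21048.0 + 66.151*I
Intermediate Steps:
(14³ - 128*(-143)) + √(y + m(11)) = (14³ - 128*(-143)) + √(-4339 - 37) = (2744 + 18304) + √(-4376) = 21048 + 2*I*√1094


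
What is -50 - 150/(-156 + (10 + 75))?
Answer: -3400/71 ≈ -47.887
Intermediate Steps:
-50 - 150/(-156 + (10 + 75)) = -50 - 150/(-156 + 85) = -50 - 150/(-71) = -50 - 150*(-1/71) = -50 + 150/71 = -3400/71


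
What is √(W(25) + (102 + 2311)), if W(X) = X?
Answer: √2438 ≈ 49.376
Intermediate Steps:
√(W(25) + (102 + 2311)) = √(25 + (102 + 2311)) = √(25 + 2413) = √2438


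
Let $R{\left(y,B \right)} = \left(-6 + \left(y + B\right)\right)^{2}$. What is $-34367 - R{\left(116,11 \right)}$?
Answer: $-49008$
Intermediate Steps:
$R{\left(y,B \right)} = \left(-6 + B + y\right)^{2}$ ($R{\left(y,B \right)} = \left(-6 + \left(B + y\right)\right)^{2} = \left(-6 + B + y\right)^{2}$)
$-34367 - R{\left(116,11 \right)} = -34367 - \left(-6 + 11 + 116\right)^{2} = -34367 - 121^{2} = -34367 - 14641 = -49008$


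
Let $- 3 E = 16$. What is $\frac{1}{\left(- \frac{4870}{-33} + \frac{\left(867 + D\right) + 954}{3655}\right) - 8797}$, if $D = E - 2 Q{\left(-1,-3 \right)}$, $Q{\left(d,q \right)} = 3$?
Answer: $- \frac{120615}{1043190586} \approx -0.00011562$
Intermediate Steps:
$E = - \frac{16}{3}$ ($E = \left(- \frac{1}{3}\right) 16 = - \frac{16}{3} \approx -5.3333$)
$D = - \frac{34}{3}$ ($D = - \frac{16}{3} - 6 = - \frac{34}{3} \approx -11.333$)
$\frac{1}{\left(- \frac{4870}{-33} + \frac{\left(867 + D\right) + 954}{3655}\right) - 8797} = \frac{1}{\left(- \frac{4870}{-33} + \frac{\left(867 - \frac{34}{3}\right) + 954}{3655}\right) - 8797} = \frac{1}{\left(\left(-4870\right) \left(- \frac{1}{33}\right) + \left(\frac{2567}{3} + 954\right) \frac{1}{3655}\right) - 8797} = \frac{1}{\left(\frac{4870}{33} + \frac{5429}{3} \cdot \frac{1}{3655}\right) - 8797} = \frac{1}{\left(\frac{4870}{33} + \frac{5429}{10965}\right) - 8797} = \frac{1}{\frac{17859569}{120615} - 8797} = \frac{1}{- \frac{1043190586}{120615}} = - \frac{120615}{1043190586}$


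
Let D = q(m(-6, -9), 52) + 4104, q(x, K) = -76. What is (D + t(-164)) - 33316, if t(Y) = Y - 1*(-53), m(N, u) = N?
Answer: -29399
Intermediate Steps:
t(Y) = 53 + Y (t(Y) = Y + 53 = 53 + Y)
D = 4028 (D = -76 + 4104 = 4028)
(D + t(-164)) - 33316 = (4028 + (53 - 164)) - 33316 = (4028 - 111) - 33316 = 3917 - 33316 = -29399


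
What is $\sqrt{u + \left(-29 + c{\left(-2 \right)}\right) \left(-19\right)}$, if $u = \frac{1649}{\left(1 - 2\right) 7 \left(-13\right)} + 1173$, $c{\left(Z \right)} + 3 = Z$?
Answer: $\frac{\sqrt{15213198}}{91} \approx 42.862$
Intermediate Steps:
$c{\left(Z \right)} = -3 + Z$
$u = \frac{108392}{91}$ ($u = \frac{1649}{\left(1 - 2\right) 7 \left(-13\right)} + 1173 = \frac{1649}{\left(-1\right) 7 \left(-13\right)} + 1173 = \frac{1649}{\left(-7\right) \left(-13\right)} + 1173 = \frac{1649}{91} + 1173 = \frac{108392}{91} \approx 1191.1$)
$\sqrt{u + \left(-29 + c{\left(-2 \right)}\right) \left(-19\right)} = \sqrt{\frac{108392}{91} + \left(-29 - 5\right) \left(-19\right)} = \sqrt{\frac{108392}{91} - -646} = \sqrt{\frac{108392}{91} + 646} = \sqrt{\frac{167178}{91}} = \frac{\sqrt{15213198}}{91}$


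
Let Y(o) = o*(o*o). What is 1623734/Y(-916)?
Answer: -811867/384287648 ≈ -0.0021127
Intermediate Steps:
Y(o) = o³ (Y(o) = o*o² = o³)
1623734/Y(-916) = 1623734/((-916)³) = 1623734/(-768575296) = 1623734*(-1/768575296) = -811867/384287648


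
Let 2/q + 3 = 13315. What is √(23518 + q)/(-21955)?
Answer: -√4069931034/9133280 ≈ -0.0069850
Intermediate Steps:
q = 1/6656 (q = 2/(-3 + 13315) = 2/13312 = 2*(1/13312) = 1/6656 ≈ 0.00015024)
√(23518 + q)/(-21955) = √(23518 + 1/6656)/(-21955) = √(156535809/6656)*(-1/21955) = (√4069931034/416)*(-1/21955) = -√4069931034/9133280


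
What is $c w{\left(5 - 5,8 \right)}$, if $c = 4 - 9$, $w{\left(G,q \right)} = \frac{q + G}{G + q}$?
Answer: $-5$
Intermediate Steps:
$w{\left(G,q \right)} = 1$ ($w{\left(G,q \right)} = \frac{G + q}{G + q} = 1$)
$c = -5$ ($c = 4 - 9 = -5$)
$c w{\left(5 - 5,8 \right)} = \left(-5\right) 1 = -5$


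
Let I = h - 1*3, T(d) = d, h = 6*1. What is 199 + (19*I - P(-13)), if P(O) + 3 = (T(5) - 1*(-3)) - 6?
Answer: 257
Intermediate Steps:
h = 6
I = 3 (I = 6 - 1*3 = 6 - 3 = 3)
P(O) = -1 (P(O) = -3 + ((5 - 1*(-3)) - 6) = -3 + ((5 + 3) - 6) = -3 + (8 - 6) = -3 + 2 = -1)
199 + (19*I - P(-13)) = 199 + (19*3 - 1*(-1)) = 199 + (57 + 1) = 199 + 58 = 257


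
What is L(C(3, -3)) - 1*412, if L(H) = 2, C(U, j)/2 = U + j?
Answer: -410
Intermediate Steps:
C(U, j) = 2*U + 2*j (C(U, j) = 2*(U + j) = 2*U + 2*j)
L(C(3, -3)) - 1*412 = 2 - 1*412 = 2 - 412 = -410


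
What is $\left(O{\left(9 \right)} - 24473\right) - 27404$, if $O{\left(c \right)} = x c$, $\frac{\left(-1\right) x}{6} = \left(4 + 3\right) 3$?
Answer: $-53011$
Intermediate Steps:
$x = -126$ ($x = - 6 \left(4 + 3\right) 3 = - 6 \cdot 7 \cdot 3 = \left(-6\right) 21 = -126$)
$O{\left(c \right)} = - 126 c$
$\left(O{\left(9 \right)} - 24473\right) - 27404 = \left(\left(-126\right) 9 - 24473\right) - 27404 = \left(-1134 - 24473\right) - 27404 = -25607 - 27404 = -53011$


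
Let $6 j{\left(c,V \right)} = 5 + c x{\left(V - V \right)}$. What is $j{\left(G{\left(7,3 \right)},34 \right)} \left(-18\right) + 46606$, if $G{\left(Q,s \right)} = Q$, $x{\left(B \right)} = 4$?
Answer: $46507$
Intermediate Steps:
$j{\left(c,V \right)} = \frac{5}{6} + \frac{2 c}{3}$ ($j{\left(c,V \right)} = \frac{5 + c 4}{6} = \frac{5 + 4 c}{6} = \frac{5}{6} + \frac{2 c}{3}$)
$j{\left(G{\left(7,3 \right)},34 \right)} \left(-18\right) + 46606 = \left(\frac{5}{6} + \frac{2}{3} \cdot 7\right) \left(-18\right) + 46606 = \left(\frac{5}{6} + \frac{14}{3}\right) \left(-18\right) + 46606 = \frac{11}{2} \left(-18\right) + 46606 = -99 + 46606 = 46507$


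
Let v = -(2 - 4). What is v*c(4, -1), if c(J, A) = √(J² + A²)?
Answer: 2*√17 ≈ 8.2462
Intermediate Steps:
c(J, A) = √(A² + J²)
v = 2 (v = -1*(-2) = 2)
v*c(4, -1) = 2*√((-1)² + 4²) = 2*√(1 + 16) = 2*√17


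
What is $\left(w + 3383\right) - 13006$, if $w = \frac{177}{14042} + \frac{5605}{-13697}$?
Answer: $- \frac{31371175877}{3259886} \approx -9623.4$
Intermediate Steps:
$w = - \frac{1292899}{3259886}$ ($w = 177 \cdot \frac{1}{14042} + 5605 \left(- \frac{1}{13697}\right) = \frac{3}{238} - \frac{5605}{13697} = - \frac{1292899}{3259886} \approx -0.39661$)
$\left(w + 3383\right) - 13006 = \left(- \frac{1292899}{3259886} + 3383\right) - 13006 = \frac{11026901439}{3259886} - 13006 = - \frac{31371175877}{3259886}$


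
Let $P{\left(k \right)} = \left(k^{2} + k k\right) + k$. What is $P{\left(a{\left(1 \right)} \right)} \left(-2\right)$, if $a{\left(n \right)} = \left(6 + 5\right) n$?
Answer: $-506$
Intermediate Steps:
$a{\left(n \right)} = 11 n$
$P{\left(k \right)} = k + 2 k^{2}$ ($P{\left(k \right)} = \left(k^{2} + k^{2}\right) + k = 2 k^{2} + k = k + 2 k^{2}$)
$P{\left(a{\left(1 \right)} \right)} \left(-2\right) = 11 \cdot 1 \left(1 + 2 \cdot 11 \cdot 1\right) \left(-2\right) = 11 \left(1 + 2 \cdot 11\right) \left(-2\right) = 11 \left(1 + 22\right) \left(-2\right) = 11 \cdot 23 \left(-2\right) = 253 \left(-2\right) = -506$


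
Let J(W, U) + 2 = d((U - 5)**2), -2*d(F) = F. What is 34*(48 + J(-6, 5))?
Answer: 1564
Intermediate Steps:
d(F) = -F/2
J(W, U) = -2 - (-5 + U)**2/2 (J(W, U) = -2 - (U - 5)**2/2 = -2 - (-5 + U)**2/2)
34*(48 + J(-6, 5)) = 34*(48 + (-2 - (-5 + 5)**2/2)) = 34*(48 + (-2 - 1/2*0**2)) = 34*(48 + (-2 - 1/2*0)) = 34*(48 + (-2 + 0)) = 34*(48 - 2) = 34*46 = 1564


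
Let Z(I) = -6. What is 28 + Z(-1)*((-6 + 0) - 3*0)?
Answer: 64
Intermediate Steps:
28 + Z(-1)*((-6 + 0) - 3*0) = 28 - 6*((-6 + 0) - 3*0) = 28 - 6*(-6 + 0) = 28 - 6*(-6) = 28 + 36 = 64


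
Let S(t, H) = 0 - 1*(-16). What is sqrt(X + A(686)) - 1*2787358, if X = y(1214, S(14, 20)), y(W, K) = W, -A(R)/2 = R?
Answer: -2787358 + I*sqrt(158) ≈ -2.7874e+6 + 12.57*I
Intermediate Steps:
A(R) = -2*R
S(t, H) = 16 (S(t, H) = 0 + 16 = 16)
X = 1214
sqrt(X + A(686)) - 1*2787358 = sqrt(1214 - 2*686) - 1*2787358 = sqrt(1214 - 1372) - 2787358 = sqrt(-158) - 2787358 = I*sqrt(158) - 2787358 = -2787358 + I*sqrt(158)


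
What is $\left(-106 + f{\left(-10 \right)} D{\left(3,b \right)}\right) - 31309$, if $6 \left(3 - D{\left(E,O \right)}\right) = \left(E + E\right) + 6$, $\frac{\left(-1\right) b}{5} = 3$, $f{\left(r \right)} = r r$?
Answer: $-31315$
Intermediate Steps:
$f{\left(r \right)} = r^{2}$
$b = -15$ ($b = \left(-5\right) 3 = -15$)
$D{\left(E,O \right)} = 2 - \frac{E}{3}$ ($D{\left(E,O \right)} = 3 - \frac{\left(E + E\right) + 6}{6} = 3 - \frac{2 E + 6}{6} = 3 - \frac{6 + 2 E}{6} = 3 - \left(1 + \frac{E}{3}\right) = 2 - \frac{E}{3}$)
$\left(-106 + f{\left(-10 \right)} D{\left(3,b \right)}\right) - 31309 = \left(-106 + \left(-10\right)^{2} \left(2 - 1\right)\right) - 31309 = \left(-106 + 100 \left(2 - 1\right)\right) - 31309 = \left(-106 + 100 \cdot 1\right) - 31309 = \left(-106 + 100\right) - 31309 = -6 - 31309 = -31315$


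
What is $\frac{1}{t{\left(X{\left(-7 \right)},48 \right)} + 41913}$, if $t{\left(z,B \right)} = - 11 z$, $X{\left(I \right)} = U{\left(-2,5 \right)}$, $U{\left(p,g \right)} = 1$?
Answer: $\frac{1}{41902} \approx 2.3865 \cdot 10^{-5}$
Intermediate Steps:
$X{\left(I \right)} = 1$
$\frac{1}{t{\left(X{\left(-7 \right)},48 \right)} + 41913} = \frac{1}{\left(-11\right) 1 + 41913} = \frac{1}{-11 + 41913} = \frac{1}{41902}$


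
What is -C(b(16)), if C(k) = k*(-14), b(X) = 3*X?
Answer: 672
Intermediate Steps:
C(k) = -14*k
-C(b(16)) = -(-14)*3*16 = -(-14)*48 = -1*(-672) = 672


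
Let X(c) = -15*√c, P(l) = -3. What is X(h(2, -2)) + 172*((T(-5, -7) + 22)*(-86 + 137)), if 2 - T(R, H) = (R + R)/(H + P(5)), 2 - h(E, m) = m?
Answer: 201726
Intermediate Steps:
h(E, m) = 2 - m
T(R, H) = 2 - 2*R/(-3 + H) (T(R, H) = 2 - (R + R)/(H - 3) = 2 - 2*R/(-3 + H))
X(h(2, -2)) + 172*((T(-5, -7) + 22)*(-86 + 137)) = -15*√(2 - 1*(-2)) + 172*((2*(-3 - 7 - 1*(-5))/(-3 - 7) + 22)*(-86 + 137)) = -15*√(2 + 2) + 172*((2*(-3 - 7 + 5)/(-10) + 22)*51) = -15*√4 + 172*((2*(-⅒)*(-5) + 22)*51) = -15*2 + 172*((1 + 22)*51) = -30 + 172*(23*51) = -30 + 172*1173 = -30 + 201756 = 201726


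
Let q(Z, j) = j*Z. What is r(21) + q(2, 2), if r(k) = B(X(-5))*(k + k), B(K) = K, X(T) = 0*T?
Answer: 4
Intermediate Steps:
X(T) = 0
q(Z, j) = Z*j
r(k) = 0 (r(k) = 0*(k + k) = 0*(2*k) = 0)
r(21) + q(2, 2) = 0 + 2*2 = 0 + 4 = 4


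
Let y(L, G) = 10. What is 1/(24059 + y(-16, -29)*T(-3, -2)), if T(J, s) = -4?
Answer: 1/24019 ≈ 4.1634e-5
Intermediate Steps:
1/(24059 + y(-16, -29)*T(-3, -2)) = 1/(24059 + 10*(-4)) = 1/(24059 - 40) = 1/24019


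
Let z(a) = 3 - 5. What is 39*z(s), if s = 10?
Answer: -78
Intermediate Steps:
z(a) = -2
39*z(s) = 39*(-2) = -78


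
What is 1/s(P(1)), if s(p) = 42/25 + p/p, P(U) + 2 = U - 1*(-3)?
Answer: 25/67 ≈ 0.37313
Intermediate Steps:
P(U) = 1 + U (P(U) = -2 + (U - 1*(-3)) = -2 + (U + 3) = -2 + (3 + U) = 1 + U)
s(p) = 67/25 (s(p) = 42*(1/25) + 1 = 42/25 + 1 = 67/25)
1/s(P(1)) = 1/(67/25) = 25/67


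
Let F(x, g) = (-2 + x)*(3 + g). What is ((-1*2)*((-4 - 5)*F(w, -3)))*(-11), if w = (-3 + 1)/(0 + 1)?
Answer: 0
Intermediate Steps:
w = -2 (w = -2/1 = -2*1 = -2)
((-1*2)*((-4 - 5)*F(w, -3)))*(-11) = ((-1*2)*((-4 - 5)*(-6 - 2*(-3) + 3*(-2) - 3*(-2))))*(-11) = -(-18)*(-6 + 6 - 6 + 6)*(-11) = -(-18)*0*(-11) = -2*0*(-11) = 0*(-11) = 0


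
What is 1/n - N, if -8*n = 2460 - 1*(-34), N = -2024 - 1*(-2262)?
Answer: -296790/1247 ≈ -238.00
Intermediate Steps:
N = 238 (N = -2024 + 2262 = 238)
n = -1247/4 (n = -(2460 - 1*(-34))/8 = -(2460 + 34)/8 = -⅛*2494 = -1247/4 ≈ -311.75)
1/n - N = 1/(-1247/4) - 1*238 = -4/1247 - 238 = -296790/1247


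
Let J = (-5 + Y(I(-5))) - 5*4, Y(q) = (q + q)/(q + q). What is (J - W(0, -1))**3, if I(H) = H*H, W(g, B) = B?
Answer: -12167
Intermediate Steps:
I(H) = H**2
Y(q) = 1 (Y(q) = (2*q)/((2*q)) = (2*q)*(1/(2*q)) = 1)
J = -24 (J = (-5 + 1) - 5*4 = -4 - 20 = -24)
(J - W(0, -1))**3 = (-24 - 1*(-1))**3 = (-24 + 1)**3 = (-23)**3 = -12167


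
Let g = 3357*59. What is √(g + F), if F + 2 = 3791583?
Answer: 2*√997411 ≈ 1997.4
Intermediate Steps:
g = 198063
F = 3791581 (F = -2 + 3791583 = 3791581)
√(g + F) = √(198063 + 3791581) = √3989644 = 2*√997411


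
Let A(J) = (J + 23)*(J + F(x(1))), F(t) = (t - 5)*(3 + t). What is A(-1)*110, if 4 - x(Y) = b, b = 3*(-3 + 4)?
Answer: -41140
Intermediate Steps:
b = 3 (b = 3*1 = 3)
x(Y) = 1 (x(Y) = 4 - 1*3 = 4 - 3 = 1)
F(t) = (-5 + t)*(3 + t)
A(J) = (-16 + J)*(23 + J) (A(J) = (J + 23)*(J + (-15 + 1² - 2*1)) = (23 + J)*(J + (-15 + 1 - 2)) = (23 + J)*(J - 16) = (23 + J)*(-16 + J) = (-16 + J)*(23 + J))
A(-1)*110 = (-368 + (-1)² + 7*(-1))*110 = (-368 + 1 - 7)*110 = -374*110 = -41140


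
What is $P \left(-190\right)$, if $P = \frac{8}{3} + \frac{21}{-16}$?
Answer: $- \frac{6175}{24} \approx -257.29$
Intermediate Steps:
$P = \frac{65}{48}$ ($P = 8 \cdot \frac{1}{3} + 21 \left(- \frac{1}{16}\right) = \frac{8}{3} - \frac{21}{16} = \frac{65}{48} \approx 1.3542$)
$P \left(-190\right) = \frac{65}{48} \left(-190\right) = - \frac{6175}{24}$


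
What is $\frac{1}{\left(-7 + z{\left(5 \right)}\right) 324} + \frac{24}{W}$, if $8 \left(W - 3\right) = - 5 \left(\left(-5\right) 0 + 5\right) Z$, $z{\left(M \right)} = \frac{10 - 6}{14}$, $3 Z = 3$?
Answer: $- \frac{2923783}{15228} \approx -192.0$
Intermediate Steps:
$Z = 1$ ($Z = \frac{1}{3} \cdot 3 = 1$)
$z{\left(M \right)} = \frac{2}{7}$ ($z{\left(M \right)} = 4 \cdot \frac{1}{14} = \frac{2}{7}$)
$W = - \frac{1}{8}$ ($W = 3 + \frac{- 5 \left(\left(-5\right) 0 + 5\right) 1}{8} = 3 + \frac{- 5 \left(0 + 5\right) 1}{8} = 3 + \frac{\left(-5\right) 5 \cdot 1}{8} = 3 + \frac{\left(-25\right) 1}{8} = 3 + \frac{1}{8} \left(-25\right) = 3 - \frac{25}{8} = - \frac{1}{8} \approx -0.125$)
$\frac{1}{\left(-7 + z{\left(5 \right)}\right) 324} + \frac{24}{W} = \frac{1}{\left(-7 + \frac{2}{7}\right) 324} + \frac{24}{- \frac{1}{8}} = \frac{1}{- \frac{47}{7}} \cdot \frac{1}{324} + 24 \left(-8\right) = \left(- \frac{7}{47}\right) \frac{1}{324} - 192 = - \frac{7}{15228} - 192 = - \frac{2923783}{15228}$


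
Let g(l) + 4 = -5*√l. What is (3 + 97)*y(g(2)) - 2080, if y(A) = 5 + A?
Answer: -1980 - 500*√2 ≈ -2687.1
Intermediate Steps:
g(l) = -4 - 5*√l
(3 + 97)*y(g(2)) - 2080 = (3 + 97)*(5 + (-4 - 5*√2)) - 2080 = 100*(1 - 5*√2) - 2080 = (100 - 500*√2) - 2080 = -1980 - 500*√2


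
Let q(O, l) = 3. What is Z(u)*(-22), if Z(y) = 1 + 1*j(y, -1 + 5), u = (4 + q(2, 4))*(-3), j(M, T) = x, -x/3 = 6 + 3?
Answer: 572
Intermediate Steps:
x = -27 (x = -3*(6 + 3) = -3*9 = -27)
j(M, T) = -27
u = -21 (u = (4 + 3)*(-3) = 7*(-3) = -21)
Z(y) = -26 (Z(y) = 1 + 1*(-27) = 1 - 27 = -26)
Z(u)*(-22) = -26*(-22) = 572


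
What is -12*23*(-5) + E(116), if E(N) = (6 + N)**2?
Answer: 16264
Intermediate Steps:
-12*23*(-5) + E(116) = -12*23*(-5) + (6 + 116)**2 = -276*(-5) + 122**2 = 1380 + 14884 = 16264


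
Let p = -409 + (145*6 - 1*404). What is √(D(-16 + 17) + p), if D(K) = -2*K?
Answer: √55 ≈ 7.4162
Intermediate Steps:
p = 57 (p = -409 + (870 - 404) = -409 + 466 = 57)
√(D(-16 + 17) + p) = √(-2*(-16 + 17) + 57) = √(-2*1 + 57) = √(-2 + 57) = √55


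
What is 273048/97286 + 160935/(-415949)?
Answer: 48958660071/20233007207 ≈ 2.4197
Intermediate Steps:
273048/97286 + 160935/(-415949) = 273048*(1/97286) + 160935*(-1/415949) = 136524/48643 - 160935/415949 = 48958660071/20233007207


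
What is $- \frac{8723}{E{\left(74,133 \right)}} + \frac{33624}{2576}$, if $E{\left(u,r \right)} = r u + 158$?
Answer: $\frac{19610597}{1610000} \approx 12.18$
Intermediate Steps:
$E{\left(u,r \right)} = 158 + r u$
$- \frac{8723}{E{\left(74,133 \right)}} + \frac{33624}{2576} = - \frac{8723}{158 + 133 \cdot 74} + \frac{33624}{2576} = - \frac{8723}{158 + 9842} + 33624 \cdot \frac{1}{2576} = - \frac{8723}{10000} + \frac{4203}{322} = \frac{19610597}{1610000}$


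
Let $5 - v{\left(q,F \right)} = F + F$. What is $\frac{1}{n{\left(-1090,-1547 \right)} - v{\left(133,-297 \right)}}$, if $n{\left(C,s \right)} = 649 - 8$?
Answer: $\frac{1}{42} \approx 0.02381$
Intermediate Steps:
$n{\left(C,s \right)} = 641$
$v{\left(q,F \right)} = 5 - 2 F$ ($v{\left(q,F \right)} = 5 - \left(F + F\right) = 5 - 2 F$)
$\frac{1}{n{\left(-1090,-1547 \right)} - v{\left(133,-297 \right)}} = \frac{1}{641 - \left(5 - -594\right)} = \frac{1}{641 - \left(5 + 594\right)} = \frac{1}{641 - 599} = \frac{1}{42}$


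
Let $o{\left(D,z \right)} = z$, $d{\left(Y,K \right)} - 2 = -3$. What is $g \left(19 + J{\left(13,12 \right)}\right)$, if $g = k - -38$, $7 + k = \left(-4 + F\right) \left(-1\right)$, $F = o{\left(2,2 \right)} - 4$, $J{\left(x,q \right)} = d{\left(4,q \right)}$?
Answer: $666$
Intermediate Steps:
$d{\left(Y,K \right)} = -1$ ($d{\left(Y,K \right)} = 2 - 3 = -1$)
$J{\left(x,q \right)} = -1$
$F = -2$ ($F = 2 - 4 = -2$)
$k = -1$ ($k = -7 + \left(-4 - 2\right) \left(-1\right) = -7 - -6 = -7 + 6 = -1$)
$g = 37$ ($g = -1 - -38 = -1 + 38 = 37$)
$g \left(19 + J{\left(13,12 \right)}\right) = 37 \left(19 - 1\right) = 37 \cdot 18 = 666$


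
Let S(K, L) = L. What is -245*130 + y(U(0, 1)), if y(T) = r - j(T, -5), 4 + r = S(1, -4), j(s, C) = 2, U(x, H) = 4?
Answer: -31860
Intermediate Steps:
r = -8 (r = -4 - 4 = -8)
y(T) = -10 (y(T) = -8 - 1*2 = -8 - 2 = -10)
-245*130 + y(U(0, 1)) = -245*130 - 10 = -31850 - 10 = -31860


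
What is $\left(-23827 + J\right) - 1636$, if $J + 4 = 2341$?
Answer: $-23126$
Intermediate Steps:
$J = 2337$ ($J = -4 + 2341 = 2337$)
$\left(-23827 + J\right) - 1636 = \left(-23827 + 2337\right) - 1636 = -21490 - 1636 = -23126$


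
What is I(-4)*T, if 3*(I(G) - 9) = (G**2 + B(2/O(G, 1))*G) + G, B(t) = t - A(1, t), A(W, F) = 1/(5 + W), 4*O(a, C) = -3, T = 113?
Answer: 17063/9 ≈ 1895.9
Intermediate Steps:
O(a, C) = -3/4 (O(a, C) = (1/4)*(-3) = -3/4)
B(t) = -1/6 + t (B(t) = t - 1/(5 + 1) = t - 1/6 = -1/6 + t)
I(G) = 9 - 11*G/18 + G**2/3 (I(G) = 9 + ((G**2 + (-1/6 + 2/(-3/4))*G) + G)/3 = 9 + ((G**2 + (-1/6 + 2*(-4/3))*G) + G)/3 = 9 + ((G**2 + (-1/6 - 8/3)*G) + G)/3 = 9 + ((G**2 - 17*G/6) + G)/3 = 9 + (G**2 - 11*G/6)/3 = 9 + (-11*G/18 + G**2/3) = 9 - 11*G/18 + G**2/3)
I(-4)*T = (9 - 11/18*(-4) + (1/3)*(-4)**2)*113 = (9 + 22/9 + (1/3)*16)*113 = (9 + 22/9 + 16/3)*113 = (151/9)*113 = 17063/9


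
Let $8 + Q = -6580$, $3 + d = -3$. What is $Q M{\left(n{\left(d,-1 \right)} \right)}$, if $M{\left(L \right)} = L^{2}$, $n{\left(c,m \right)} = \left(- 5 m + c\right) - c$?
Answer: $-164700$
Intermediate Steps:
$d = -6$ ($d = -3 - 3 = -6$)
$Q = -6588$ ($Q = -8 - 6580 = -6588$)
$n{\left(c,m \right)} = - 5 m$ ($n{\left(c,m \right)} = \left(c - 5 m\right) - c = - 5 m$)
$Q M{\left(n{\left(d,-1 \right)} \right)} = - 6588 \left(\left(-5\right) \left(-1\right)\right)^{2} = - 6588 \cdot 5^{2} = \left(-6588\right) 25 = -164700$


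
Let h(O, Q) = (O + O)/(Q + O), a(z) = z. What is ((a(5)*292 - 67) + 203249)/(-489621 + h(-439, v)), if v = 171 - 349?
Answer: -126264114/302095279 ≈ -0.41796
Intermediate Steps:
v = -178
h(O, Q) = 2*O/(O + Q) (h(O, Q) = (2*O)/(O + Q) = 2*O/(O + Q))
((a(5)*292 - 67) + 203249)/(-489621 + h(-439, v)) = ((5*292 - 67) + 203249)/(-489621 + 2*(-439)/(-439 - 178)) = ((1460 - 67) + 203249)/(-489621 + 2*(-439)/(-617)) = (1393 + 203249)/(-489621 + 2*(-439)*(-1/617)) = 204642/(-489621 + 878/617) = 204642/(-302095279/617) = 204642*(-617/302095279) = -126264114/302095279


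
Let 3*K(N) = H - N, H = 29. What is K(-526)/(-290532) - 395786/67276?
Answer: -2613657823/444223428 ≈ -5.8837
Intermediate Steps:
K(N) = 29/3 - N/3 (K(N) = (29 - N)/3 = 29/3 - N/3)
K(-526)/(-290532) - 395786/67276 = (29/3 - ⅓*(-526))/(-290532) - 395786/67276 = (29/3 + 526/3)*(-1/290532) - 395786*1/67276 = 185*(-1/290532) - 197893/33638 = -185/290532 - 197893/33638 = -2613657823/444223428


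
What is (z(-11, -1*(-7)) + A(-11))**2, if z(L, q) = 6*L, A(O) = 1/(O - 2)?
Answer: 737881/169 ≈ 4366.2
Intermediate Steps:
A(O) = 1/(-2 + O)
(z(-11, -1*(-7)) + A(-11))**2 = (6*(-11) + 1/(-2 - 11))**2 = (-66 + 1/(-13))**2 = (-66 - 1/13)**2 = (-859/13)**2 = 737881/169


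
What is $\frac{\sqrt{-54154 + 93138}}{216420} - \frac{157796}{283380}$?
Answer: $- \frac{39449}{70845} + \frac{\sqrt{9746}}{108210} \approx -0.55592$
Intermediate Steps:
$\frac{\sqrt{-54154 + 93138}}{216420} - \frac{157796}{283380} = \sqrt{38984} \cdot \frac{1}{216420} - \frac{39449}{70845} = 2 \sqrt{9746} \cdot \frac{1}{216420} - \frac{39449}{70845} = \frac{\sqrt{9746}}{108210} - \frac{39449}{70845} = - \frac{39449}{70845} + \frac{\sqrt{9746}}{108210}$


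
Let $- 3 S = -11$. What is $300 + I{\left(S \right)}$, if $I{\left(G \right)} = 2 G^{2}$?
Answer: $\frac{2942}{9} \approx 326.89$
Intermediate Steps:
$S = \frac{11}{3}$ ($S = \left(- \frac{1}{3}\right) \left(-11\right) = \frac{11}{3} \approx 3.6667$)
$300 + I{\left(S \right)} = 300 + 2 \left(\frac{11}{3}\right)^{2} = 300 + 2 \cdot \frac{121}{9} = 300 + \frac{242}{9} = \frac{2942}{9}$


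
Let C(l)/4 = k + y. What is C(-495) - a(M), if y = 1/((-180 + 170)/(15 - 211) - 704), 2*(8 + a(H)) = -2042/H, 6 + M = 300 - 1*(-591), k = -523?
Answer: -127165394773/61053495 ≈ -2082.9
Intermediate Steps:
M = 885 (M = -6 + (300 - 1*(-591)) = -6 + (300 + 591) = -6 + 891 = 885)
a(H) = -8 - 1021/H (a(H) = -8 + (-2042/H)/2 = -8 - 1021/H)
y = -98/68987 (y = 1/(-10/(-196) - 704) = 1/(-10*(-1/196) - 704) = 1/(5/98 - 704) = 1/(-68987/98) = -98/68987 ≈ -0.0014206)
C(l) = -144321196/68987 (C(l) = 4*(-523 - 98/68987) = 4*(-36080299/68987) = -144321196/68987)
C(-495) - a(M) = -144321196/68987 - (-8 - 1021/885) = -144321196/68987 - 1*(-8101/885) = -144321196/68987 + 8101/885 = -127165394773/61053495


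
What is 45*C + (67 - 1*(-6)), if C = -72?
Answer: -3167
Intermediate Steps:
45*C + (67 - 1*(-6)) = 45*(-72) + (67 - 1*(-6)) = -3240 + (67 + 6) = -3240 + 73 = -3167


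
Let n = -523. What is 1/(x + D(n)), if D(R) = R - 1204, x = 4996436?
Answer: 1/4994709 ≈ 2.0021e-7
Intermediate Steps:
D(R) = -1204 + R
1/(x + D(n)) = 1/(4996436 + (-1204 - 523)) = 1/(4996436 - 1727) = 1/4994709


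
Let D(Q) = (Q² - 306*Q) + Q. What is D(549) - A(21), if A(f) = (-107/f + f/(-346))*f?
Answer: 46386239/346 ≈ 1.3406e+5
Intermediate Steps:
D(Q) = Q² - 305*Q
A(f) = f*(-107/f - f/346) (A(f) = (-107/f + f*(-1/346))*f = (-107/f - f/346)*f = f*(-107/f - f/346))
D(549) - A(21) = 549*(-305 + 549) - (-107 - 1/346*21²) = 549*244 - (-107 - 1/346*441) = 133956 - (-107 - 441/346) = 133956 - 1*(-37463/346) = 133956 + 37463/346 = 46386239/346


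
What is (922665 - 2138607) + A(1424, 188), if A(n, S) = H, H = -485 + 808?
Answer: -1215619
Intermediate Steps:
H = 323
A(n, S) = 323
(922665 - 2138607) + A(1424, 188) = (922665 - 2138607) + 323 = -1215942 + 323 = -1215619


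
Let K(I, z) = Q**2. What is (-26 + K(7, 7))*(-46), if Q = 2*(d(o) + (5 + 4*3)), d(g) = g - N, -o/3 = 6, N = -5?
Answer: -1748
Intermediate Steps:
o = -18 (o = -3*6 = -18)
d(g) = 5 + g (d(g) = g - 1*(-5) = g + 5 = 5 + g)
Q = 8 (Q = 2*((5 - 18) + (5 + 4*3)) = 2*(-13 + (5 + 12)) = 2*(-13 + 17) = 2*4 = 8)
K(I, z) = 64 (K(I, z) = 8**2 = 64)
(-26 + K(7, 7))*(-46) = (-26 + 64)*(-46) = 38*(-46) = -1748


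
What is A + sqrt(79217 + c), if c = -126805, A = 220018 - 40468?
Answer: 179550 + 2*I*sqrt(11897) ≈ 1.7955e+5 + 218.15*I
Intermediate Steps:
A = 179550
A + sqrt(79217 + c) = 179550 + sqrt(79217 - 126805) = 179550 + sqrt(-47588) = 179550 + 2*I*sqrt(11897)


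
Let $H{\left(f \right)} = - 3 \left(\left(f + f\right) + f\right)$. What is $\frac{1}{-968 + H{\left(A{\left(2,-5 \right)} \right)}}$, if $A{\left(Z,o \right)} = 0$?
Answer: $- \frac{1}{968} \approx -0.0010331$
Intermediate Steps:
$H{\left(f \right)} = - 9 f$ ($H{\left(f \right)} = - 3 \left(2 f + f\right) = - 3 \cdot 3 f = - 9 f$)
$\frac{1}{-968 + H{\left(A{\left(2,-5 \right)} \right)}} = \frac{1}{-968 - 0} = \frac{1}{-968 + 0} = \frac{1}{-968} = - \frac{1}{968}$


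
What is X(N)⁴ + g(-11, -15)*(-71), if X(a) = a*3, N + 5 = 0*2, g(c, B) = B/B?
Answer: 50554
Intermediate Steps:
g(c, B) = 1
N = -5 (N = -5 + 0*2 = -5 + 0 = -5)
X(a) = 3*a
X(N)⁴ + g(-11, -15)*(-71) = (3*(-5))⁴ + 1*(-71) = (-15)⁴ - 71 = 50625 - 71 = 50554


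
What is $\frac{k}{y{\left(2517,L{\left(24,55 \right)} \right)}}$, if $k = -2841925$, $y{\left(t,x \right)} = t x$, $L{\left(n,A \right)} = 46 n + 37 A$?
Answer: $- \frac{2841925}{7900863} \approx -0.3597$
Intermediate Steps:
$L{\left(n,A \right)} = 37 A + 46 n$
$\frac{k}{y{\left(2517,L{\left(24,55 \right)} \right)}} = - \frac{2841925}{2517 \left(37 \cdot 55 + 46 \cdot 24\right)} = - \frac{2841925}{2517 \left(2035 + 1104\right)} = - \frac{2841925}{2517 \cdot 3139} = - \frac{2841925}{7900863}$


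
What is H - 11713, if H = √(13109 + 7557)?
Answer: -11713 + √20666 ≈ -11569.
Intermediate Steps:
H = √20666 ≈ 143.76
H - 11713 = √20666 - 11713 = -11713 + √20666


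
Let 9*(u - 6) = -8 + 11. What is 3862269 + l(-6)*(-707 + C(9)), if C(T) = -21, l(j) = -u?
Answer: 11600639/3 ≈ 3.8669e+6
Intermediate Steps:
u = 19/3 (u = 6 + (-8 + 11)/9 = 6 + (⅑)*3 = 6 + ⅓ = 19/3 ≈ 6.3333)
l(j) = -19/3 (l(j) = -1*19/3 = -19/3)
3862269 + l(-6)*(-707 + C(9)) = 3862269 - 19*(-707 - 21)/3 = 3862269 - 19/3*(-728) = 3862269 + 13832/3 = 11600639/3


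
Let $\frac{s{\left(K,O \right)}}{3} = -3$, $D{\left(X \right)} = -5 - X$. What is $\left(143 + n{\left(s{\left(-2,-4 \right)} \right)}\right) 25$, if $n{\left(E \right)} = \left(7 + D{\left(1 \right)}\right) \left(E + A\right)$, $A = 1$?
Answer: $3375$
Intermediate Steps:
$s{\left(K,O \right)} = -9$ ($s{\left(K,O \right)} = 3 \left(-3\right) = -9$)
$n{\left(E \right)} = 1 + E$ ($n{\left(E \right)} = \left(7 - 6\right) \left(E + 1\right) = \left(7 - 6\right) \left(1 + E\right) = 1 \left(1 + E\right) = 1 + E$)
$\left(143 + n{\left(s{\left(-2,-4 \right)} \right)}\right) 25 = \left(143 + \left(1 - 9\right)\right) 25 = \left(143 - 8\right) 25 = 135 \cdot 25 = 3375$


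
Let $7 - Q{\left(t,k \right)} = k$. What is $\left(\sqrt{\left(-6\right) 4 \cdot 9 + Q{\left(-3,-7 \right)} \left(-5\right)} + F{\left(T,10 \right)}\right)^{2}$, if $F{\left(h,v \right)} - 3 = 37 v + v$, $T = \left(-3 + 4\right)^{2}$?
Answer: $\left(383 + i \sqrt{286}\right)^{2} \approx 1.464 \cdot 10^{5} + 12954.0 i$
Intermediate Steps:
$T = 1$ ($T = 1^{2} = 1$)
$Q{\left(t,k \right)} = 7 - k$
$F{\left(h,v \right)} = 3 + 38 v$ ($F{\left(h,v \right)} = 3 + \left(37 v + v\right) = 3 + 38 v$)
$\left(\sqrt{\left(-6\right) 4 \cdot 9 + Q{\left(-3,-7 \right)} \left(-5\right)} + F{\left(T,10 \right)}\right)^{2} = \left(\sqrt{\left(-6\right) 4 \cdot 9 + \left(7 - -7\right) \left(-5\right)} + \left(3 + 38 \cdot 10\right)\right)^{2} = \left(\sqrt{\left(-24\right) 9 + \left(7 + 7\right) \left(-5\right)} + \left(3 + 380\right)\right)^{2} = \left(\sqrt{-216 + 14 \left(-5\right)} + 383\right)^{2} = \left(\sqrt{-216 - 70} + 383\right)^{2} = \left(\sqrt{-286} + 383\right)^{2} = \left(i \sqrt{286} + 383\right)^{2} = \left(383 + i \sqrt{286}\right)^{2}$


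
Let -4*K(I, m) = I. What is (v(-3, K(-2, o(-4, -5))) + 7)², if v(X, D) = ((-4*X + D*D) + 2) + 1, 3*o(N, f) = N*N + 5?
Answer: 7921/16 ≈ 495.06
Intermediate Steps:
o(N, f) = 5/3 + N²/3 (o(N, f) = (N*N + 5)/3 = (N² + 5)/3 = (5 + N²)/3 = 5/3 + N²/3)
K(I, m) = -I/4
v(X, D) = 3 + D² - 4*X (v(X, D) = ((-4*X + D²) + 2) + 1 = ((D² - 4*X) + 2) + 1 = (2 + D² - 4*X) + 1 = 3 + D² - 4*X)
(v(-3, K(-2, o(-4, -5))) + 7)² = ((3 + (-¼*(-2))² - 4*(-3)) + 7)² = ((3 + (½)² + 12) + 7)² = ((3 + ¼ + 12) + 7)² = (61/4 + 7)² = (89/4)² = 7921/16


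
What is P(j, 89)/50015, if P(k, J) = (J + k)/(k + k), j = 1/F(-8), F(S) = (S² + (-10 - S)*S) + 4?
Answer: 7477/100030 ≈ 0.074748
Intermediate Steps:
F(S) = 4 + S² + S*(-10 - S) (F(S) = (S² + S*(-10 - S)) + 4 = 4 + S² + S*(-10 - S))
j = 1/84 (j = 1/(4 - 10*(-8)) = 1/(4 + 80) = 1/84 ≈ 0.011905)
P(k, J) = (J + k)/(2*k) (P(k, J) = (J + k)/((2*k)) = (J + k)*(1/(2*k)) = (J + k)/(2*k))
P(j, 89)/50015 = ((89 + 1/84)/(2*(1/84)))/50015 = ((½)*84*(7477/84))*(1/50015) = (7477/2)*(1/50015) = 7477/100030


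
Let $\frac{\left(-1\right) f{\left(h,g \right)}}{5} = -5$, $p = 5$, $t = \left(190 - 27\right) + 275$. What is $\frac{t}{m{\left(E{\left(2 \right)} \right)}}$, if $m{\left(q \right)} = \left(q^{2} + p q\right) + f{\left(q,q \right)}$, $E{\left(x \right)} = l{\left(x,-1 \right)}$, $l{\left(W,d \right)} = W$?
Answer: $\frac{146}{13} \approx 11.231$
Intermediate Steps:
$E{\left(x \right)} = x$
$t = 438$ ($t = 163 + 275 = 438$)
$f{\left(h,g \right)} = 25$ ($f{\left(h,g \right)} = \left(-5\right) \left(-5\right) = 25$)
$m{\left(q \right)} = 25 + q^{2} + 5 q$ ($m{\left(q \right)} = \left(q^{2} + 5 q\right) + 25 = 25 + q^{2} + 5 q$)
$\frac{t}{m{\left(E{\left(2 \right)} \right)}} = \frac{438}{25 + 2^{2} + 5 \cdot 2} = \frac{438}{25 + 4 + 10} = \frac{438}{39} = 438 \cdot \frac{1}{39} = \frac{146}{13}$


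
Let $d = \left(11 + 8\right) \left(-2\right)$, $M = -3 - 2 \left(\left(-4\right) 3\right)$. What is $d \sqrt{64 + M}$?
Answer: $- 38 \sqrt{85} \approx -350.34$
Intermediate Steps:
$M = 21$ ($M = -3 - -24 = -3 + 24 = 21$)
$d = -38$ ($d = 19 \left(-2\right) = -38$)
$d \sqrt{64 + M} = - 38 \sqrt{64 + 21} = - 38 \sqrt{85}$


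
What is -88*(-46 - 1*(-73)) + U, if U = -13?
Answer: -2389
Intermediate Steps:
-88*(-46 - 1*(-73)) + U = -88*(-46 - 1*(-73)) - 13 = -88*(-46 + 73) - 13 = -88*27 - 13 = -2376 - 13 = -2389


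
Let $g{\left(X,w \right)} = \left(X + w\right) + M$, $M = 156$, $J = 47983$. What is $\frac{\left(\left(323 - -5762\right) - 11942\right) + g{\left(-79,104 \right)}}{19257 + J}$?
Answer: $- \frac{1419}{16810} \approx -0.084414$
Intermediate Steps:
$g{\left(X,w \right)} = 156 + X + w$ ($g{\left(X,w \right)} = \left(X + w\right) + 156 = 156 + X + w$)
$\frac{\left(\left(323 - -5762\right) - 11942\right) + g{\left(-79,104 \right)}}{19257 + J} = \frac{\left(\left(323 - -5762\right) - 11942\right) + \left(156 - 79 + 104\right)}{19257 + 47983} = \frac{\left(\left(323 + 5762\right) - 11942\right) + 181}{67240} = \left(\left(6085 - 11942\right) + 181\right) \frac{1}{67240} = \left(-5857 + 181\right) \frac{1}{67240} = \left(-5676\right) \frac{1}{67240} = - \frac{1419}{16810}$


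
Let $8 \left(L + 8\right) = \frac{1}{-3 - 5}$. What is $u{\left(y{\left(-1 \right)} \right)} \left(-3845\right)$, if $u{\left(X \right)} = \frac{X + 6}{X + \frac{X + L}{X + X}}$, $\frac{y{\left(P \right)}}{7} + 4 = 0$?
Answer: $- \frac{303170560}{98047} \approx -3092.1$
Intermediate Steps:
$y{\left(P \right)} = -28$ ($y{\left(P \right)} = -28 + 7 \cdot 0 = -28 + 0 = -28$)
$L = - \frac{513}{64}$ ($L = -8 + \frac{1}{8 \left(-3 - 5\right)} = -8 + \frac{1}{8 \left(-8\right)} = -8 + \frac{1}{8} \left(- \frac{1}{8}\right) = -8 - \frac{1}{64} = - \frac{513}{64} \approx -8.0156$)
$u{\left(X \right)} = \frac{6 + X}{X + \frac{- \frac{513}{64} + X}{2 X}}$ ($u{\left(X \right)} = \frac{X + 6}{X + \frac{X - \frac{513}{64}}{X + X}} = \frac{6 + X}{X + \frac{- \frac{513}{64} + X}{2 X}}$)
$u{\left(y{\left(-1 \right)} \right)} \left(-3845\right) = 128 \left(-28\right) \frac{1}{-513 + 64 \left(-28\right) + 128 \left(-28\right)^{2}} \left(6 - 28\right) \left(-3845\right) = 128 \left(-28\right) \frac{1}{-513 - 1792 + 128 \cdot 784} \left(-22\right) \left(-3845\right) = 128 \left(-28\right) \frac{1}{-513 - 1792 + 100352} \left(-22\right) \left(-3845\right) = 128 \left(-28\right) \frac{1}{98047} \left(-22\right) \left(-3845\right) = \frac{78848}{98047} \left(-3845\right) = - \frac{303170560}{98047}$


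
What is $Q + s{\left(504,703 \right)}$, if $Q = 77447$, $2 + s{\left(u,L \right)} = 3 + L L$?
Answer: $571657$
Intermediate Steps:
$s{\left(u,L \right)} = 1 + L^{2}$ ($s{\left(u,L \right)} = -2 + \left(3 + L L\right) = -2 + \left(3 + L^{2}\right) = 1 + L^{2}$)
$Q + s{\left(504,703 \right)} = 77447 + \left(1 + 703^{2}\right) = 77447 + \left(1 + 494209\right) = 77447 + 494210 = 571657$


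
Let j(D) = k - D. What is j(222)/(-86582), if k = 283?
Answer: -61/86582 ≈ -0.00070453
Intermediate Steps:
j(D) = 283 - D
j(222)/(-86582) = (283 - 1*222)/(-86582) = (283 - 222)*(-1/86582) = 61*(-1/86582) = -61/86582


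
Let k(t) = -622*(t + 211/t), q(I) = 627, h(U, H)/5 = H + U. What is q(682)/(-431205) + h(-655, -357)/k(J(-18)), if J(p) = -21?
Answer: -202079471/766985090 ≈ -0.26347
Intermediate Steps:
h(U, H) = 5*H + 5*U (h(U, H) = 5*(H + U) = 5*H + 5*U)
k(t) = -131242/t - 622*t
q(682)/(-431205) + h(-655, -357)/k(J(-18)) = 627/(-431205) + (5*(-357) + 5*(-655))/(-131242/(-21) - 622*(-21)) = 627*(-1/431205) + (-1785 - 3275)/(-131242*(-1/21) + 13062) = -11/7565 - 5060/(131242/21 + 13062) = -11/7565 - 5060/405544/21 = -11/7565 - 5060*21/405544 = -11/7565 - 26565/101386 = -202079471/766985090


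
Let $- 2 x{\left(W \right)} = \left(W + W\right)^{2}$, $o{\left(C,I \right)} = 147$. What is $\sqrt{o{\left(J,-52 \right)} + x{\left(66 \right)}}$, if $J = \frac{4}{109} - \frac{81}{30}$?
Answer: $i \sqrt{8565} \approx 92.547 i$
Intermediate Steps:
$J = - \frac{2903}{1090}$ ($J = 4 \cdot \frac{1}{109} - \frac{27}{10} = \frac{4}{109} - \frac{27}{10} = - \frac{2903}{1090} \approx -2.6633$)
$x{\left(W \right)} = - 2 W^{2}$ ($x{\left(W \right)} = - \frac{\left(W + W\right)^{2}}{2} = - \frac{\left(2 W\right)^{2}}{2} = - \frac{4 W^{2}}{2} = - 2 W^{2}$)
$\sqrt{o{\left(J,-52 \right)} + x{\left(66 \right)}} = \sqrt{147 - 2 \cdot 66^{2}} = \sqrt{147 - 8712} = \sqrt{-8565} = i \sqrt{8565}$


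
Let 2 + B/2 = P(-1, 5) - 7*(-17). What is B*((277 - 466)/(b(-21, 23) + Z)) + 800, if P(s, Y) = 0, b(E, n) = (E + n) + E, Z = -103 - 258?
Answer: 174113/190 ≈ 916.38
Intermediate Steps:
Z = -361
b(E, n) = n + 2*E
B = 234 (B = -4 + 2*(0 - 7*(-17)) = -4 + 2*(0 + 119) = -4 + 2*119 = -4 + 238 = 234)
B*((277 - 466)/(b(-21, 23) + Z)) + 800 = 234*((277 - 466)/((23 + 2*(-21)) - 361)) + 800 = 234*(-189/((23 - 42) - 361)) + 800 = 234*(-189/(-19 - 361)) + 800 = 234*(-189/(-380)) + 800 = 234*(-189*(-1/380)) + 800 = 234*(189/380) + 800 = 22113/190 + 800 = 174113/190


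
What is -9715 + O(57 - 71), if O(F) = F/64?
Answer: -310887/32 ≈ -9715.2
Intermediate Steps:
O(F) = F/64 (O(F) = F*(1/64) = F/64)
-9715 + O(57 - 71) = -9715 + (57 - 71)/64 = -9715 + (1/64)*(-14) = -9715 - 7/32 = -310887/32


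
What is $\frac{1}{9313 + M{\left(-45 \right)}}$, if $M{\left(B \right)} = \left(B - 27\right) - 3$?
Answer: $\frac{1}{9238} \approx 0.00010825$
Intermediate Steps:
$M{\left(B \right)} = -30 + B$ ($M{\left(B \right)} = \left(-27 + B\right) - 3 = -30 + B$)
$\frac{1}{9313 + M{\left(-45 \right)}} = \frac{1}{9313 - 75} = \frac{1}{9238}$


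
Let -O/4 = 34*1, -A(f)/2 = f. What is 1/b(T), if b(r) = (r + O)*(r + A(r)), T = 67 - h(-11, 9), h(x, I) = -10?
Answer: 1/4543 ≈ 0.00022012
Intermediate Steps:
A(f) = -2*f
O = -136 ≈ -136.00
T = 77 (T = 67 - 1*(-10) = 67 + 10 = 77)
b(r) = -r*(-136 + r) (b(r) = (r - 136)*(r - 2*r) = (-136 + r)*(-r) = -r*(-136 + r))
1/b(T) = 1/(77*(136 - 1*77)) = 1/(77*(136 - 77)) = 1/(77*59) = 1/4543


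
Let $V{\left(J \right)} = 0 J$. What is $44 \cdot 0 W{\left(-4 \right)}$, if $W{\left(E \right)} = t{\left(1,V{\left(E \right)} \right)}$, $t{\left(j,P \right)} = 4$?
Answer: $0$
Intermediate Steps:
$V{\left(J \right)} = 0$
$W{\left(E \right)} = 4$
$44 \cdot 0 W{\left(-4 \right)} = 44 \cdot 0 \cdot 4 = 0 \cdot 4 = 0$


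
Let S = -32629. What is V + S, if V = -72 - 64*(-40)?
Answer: -30141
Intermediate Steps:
V = 2488 (V = -72 + 2560 = 2488)
V + S = 2488 - 32629 = -30141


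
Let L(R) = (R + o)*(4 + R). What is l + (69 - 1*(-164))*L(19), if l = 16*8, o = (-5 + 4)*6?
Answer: 69795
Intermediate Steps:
o = -6 (o = -1*6 = -6)
l = 128
L(R) = (-6 + R)*(4 + R) (L(R) = (R - 6)*(4 + R) = (-6 + R)*(4 + R))
l + (69 - 1*(-164))*L(19) = 128 + (69 - 1*(-164))*(-24 + 19² - 2*19) = 128 + (69 + 164)*(-24 + 361 - 38) = 128 + 233*299 = 128 + 69667 = 69795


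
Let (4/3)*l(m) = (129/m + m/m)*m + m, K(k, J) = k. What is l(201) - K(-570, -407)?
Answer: 3873/4 ≈ 968.25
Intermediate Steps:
l(m) = 3*m/4 + 3*m*(1 + 129/m)/4 (l(m) = 3*((129/m + m/m)*m + m)/4 = 3*((129/m + 1)*m + m)/4 = 3*((1 + 129/m)*m + m)/4 = 3*(m*(1 + 129/m) + m)/4 = 3*(m + m*(1 + 129/m))/4 = 3*m/4 + 3*m*(1 + 129/m)/4)
l(201) - K(-570, -407) = (387/4 + (3/2)*201) - 1*(-570) = (387/4 + 603/2) + 570 = 1593/4 + 570 = 3873/4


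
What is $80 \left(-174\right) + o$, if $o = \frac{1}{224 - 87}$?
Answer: $- \frac{1907039}{137} \approx -13920.0$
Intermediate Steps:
$o = \frac{1}{137} \approx 0.0072993$
$80 \left(-174\right) + o = 80 \left(-174\right) + \frac{1}{137} = -13920 + \frac{1}{137} = - \frac{1907039}{137}$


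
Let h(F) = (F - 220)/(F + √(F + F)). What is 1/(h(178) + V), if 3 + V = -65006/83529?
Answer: -219500853791733/881673854230235 - 146518970661*√89/881673854230235 ≈ -0.25053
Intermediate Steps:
h(F) = (-220 + F)/(F + √2*√F) (h(F) = (-220 + F)/(F + √(2*F)) = (-220 + F)/(F + √2*√F))
V = -315593/83529 (V = -3 - 65006/83529 = -315593/83529 ≈ -3.7782)
1/(h(178) + V) = 1/((-220 + 178)/(178 + √2*√178) - 315593/83529) = 1/(-42/(178 + 2*√89) - 315593/83529) = 1/(-315593/83529 - 42/(178 + 2*√89))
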